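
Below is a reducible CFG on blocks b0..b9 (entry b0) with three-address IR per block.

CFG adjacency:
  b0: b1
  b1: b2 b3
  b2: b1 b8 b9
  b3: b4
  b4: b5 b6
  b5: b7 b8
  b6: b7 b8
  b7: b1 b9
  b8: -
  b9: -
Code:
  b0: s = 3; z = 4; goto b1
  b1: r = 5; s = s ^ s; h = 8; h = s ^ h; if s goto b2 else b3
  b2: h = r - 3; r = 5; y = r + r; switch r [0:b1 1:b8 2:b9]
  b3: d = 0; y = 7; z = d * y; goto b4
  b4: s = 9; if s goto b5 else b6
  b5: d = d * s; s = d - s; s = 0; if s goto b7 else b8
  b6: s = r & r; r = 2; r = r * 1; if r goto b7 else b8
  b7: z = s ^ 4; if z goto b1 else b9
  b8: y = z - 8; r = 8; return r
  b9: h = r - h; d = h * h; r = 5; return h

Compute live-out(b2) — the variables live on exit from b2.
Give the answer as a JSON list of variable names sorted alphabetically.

Answer: ["h", "r", "s", "z"]

Derivation:
def/use:
  b0 def {s,z} use ∅
  b1 def {h,r,s} use {s}
  b2 def {h,r,y} use {r}
  b3 def {d,y,z} use ∅
  b4 def {s} use ∅
  b5 def {d,s} use {d,s}
  b6 def {r,s} use {r}
  b7 def {z} use {s}
  b8 def {r,y} use {z}
  b9 def {d,h,r} use {h,r}

Backward fixpoint:
  live b0: ∅→{s,z}
  live b1: {s,z}→{h,r,s,z}
  live b2: {r,s,z}→{h,r,s,z}
  live b3: {h,r}→{d,h,r,z}
  live b4: {d,h,r,z}→{d,h,r,s,z}
  live b5: {d,h,r,s,z}→{h,r,s,z}
  live b6: {h,r,z}→{h,r,s,z}
  live b7: {h,r,s}→{h,r,s,z}
  live b8: {z}→∅
  live b9: {h,r}→∅

live-out(b2) = ["h", "r", "s", "z"]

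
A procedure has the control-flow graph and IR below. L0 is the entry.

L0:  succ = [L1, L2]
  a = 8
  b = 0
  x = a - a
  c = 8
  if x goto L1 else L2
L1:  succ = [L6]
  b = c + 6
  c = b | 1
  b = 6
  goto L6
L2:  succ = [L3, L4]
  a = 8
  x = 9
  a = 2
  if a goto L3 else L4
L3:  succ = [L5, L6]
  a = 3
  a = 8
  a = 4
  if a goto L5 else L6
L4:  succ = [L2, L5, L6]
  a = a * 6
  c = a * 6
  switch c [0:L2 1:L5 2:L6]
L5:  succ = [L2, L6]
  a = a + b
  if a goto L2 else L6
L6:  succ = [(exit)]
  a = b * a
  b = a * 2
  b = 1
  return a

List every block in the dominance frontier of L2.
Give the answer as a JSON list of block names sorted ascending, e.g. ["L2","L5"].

Answer: ["L2", "L6"]

Derivation:
idom tree: L1←L0 L2←L0 L3←L2 L4←L2 L5←L2 L6←L0
Dom∩ at merges:
  L2: preds {L0,L4,L5}: {L0} ∩ {L0,L2,L4} ∩ {L0,L2,L5} = {L0}; idom=L0
  L5: preds {L3,L4}: {L0,L2,L3} ∩ {L0,L2,L4} = {L0,L2}; idom=L2
  L6: preds {L1,L3,L4,L5}: {L0,L1} ∩ {L0,L2,L3} ∩ {L0,L2,L4} ∩ {L0,L2,L5} = {L0}; idom=L0

DF walk-up:
  L2←L0: walk · to L0
  L2←L4: walk L4→L2 to L0
  L2←L5: walk L5→L2 to L0
  L5←L3: walk L3 to L2
  L5←L4: walk L4 to L2
  L6←L1: walk L1 to L0
  L6←L3: walk L3→L2 to L0
  L6←L4: walk L4→L2 to L0
  L6←L5: walk L5→L2 to L0
  L0: DF=∅
  L1: DF={L6}
  L2: DF={L2,L6}
  L3: DF={L5,L6}
  L4: DF={L2,L5,L6}
  L5: DF={L2,L6}
  L6: DF=∅

DF(L2) = ["L2", "L6"]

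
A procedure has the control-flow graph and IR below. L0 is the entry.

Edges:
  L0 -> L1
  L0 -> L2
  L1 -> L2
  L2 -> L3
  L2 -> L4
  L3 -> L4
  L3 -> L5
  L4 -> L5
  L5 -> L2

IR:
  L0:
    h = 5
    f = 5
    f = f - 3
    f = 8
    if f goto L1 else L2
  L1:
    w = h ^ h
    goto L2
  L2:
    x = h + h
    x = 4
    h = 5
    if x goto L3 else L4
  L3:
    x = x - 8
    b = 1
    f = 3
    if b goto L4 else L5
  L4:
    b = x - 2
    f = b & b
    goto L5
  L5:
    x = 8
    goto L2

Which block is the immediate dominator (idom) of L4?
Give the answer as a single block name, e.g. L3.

Answer: L2

Derivation:
idom tree: L1←L0 L2←L0 L3←L2 L4←L2 L5←L2
Join-block Dom:
  L2: preds {L0,L1,L5}: {L0} ∩ {L0,L1} ∩ {L0,L2,L5} = {L0}; idom=L0
  L4: preds {L2,L3}: {L0,L2} ∩ {L0,L2,L3} = {L0,L2}; idom=L2
  L5: preds {L3,L4}: {L0,L2,L3} ∩ {L0,L2,L4} = {L0,L2}; idom=L2

idom(L4) = L2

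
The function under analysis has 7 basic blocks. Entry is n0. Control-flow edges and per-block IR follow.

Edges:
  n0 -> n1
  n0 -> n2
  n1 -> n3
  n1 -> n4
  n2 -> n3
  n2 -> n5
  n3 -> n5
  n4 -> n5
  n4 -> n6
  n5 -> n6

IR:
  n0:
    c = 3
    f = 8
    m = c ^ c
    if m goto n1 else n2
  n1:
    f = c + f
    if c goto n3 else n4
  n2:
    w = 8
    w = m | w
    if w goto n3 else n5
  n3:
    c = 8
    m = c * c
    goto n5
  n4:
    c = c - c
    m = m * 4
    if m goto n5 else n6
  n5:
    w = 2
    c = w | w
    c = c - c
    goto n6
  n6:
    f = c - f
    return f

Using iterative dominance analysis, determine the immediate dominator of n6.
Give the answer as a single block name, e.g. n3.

idom tree: n1←n0 n2←n0 n3←n0 n4←n1 n5←n0 n6←n0
Dom∩ at merges:
  n3: preds {n1,n2}: {n0,n1} ∩ {n0,n2} = {n0}; idom=n0
  n5: preds {n2,n3,n4}: {n0,n2} ∩ {n0,n3} ∩ {n0,n1,n4} = {n0}; idom=n0
  n6: preds {n4,n5}: {n0,n1,n4} ∩ {n0,n5} = {n0}; idom=n0

idom(n6) = n0

Answer: n0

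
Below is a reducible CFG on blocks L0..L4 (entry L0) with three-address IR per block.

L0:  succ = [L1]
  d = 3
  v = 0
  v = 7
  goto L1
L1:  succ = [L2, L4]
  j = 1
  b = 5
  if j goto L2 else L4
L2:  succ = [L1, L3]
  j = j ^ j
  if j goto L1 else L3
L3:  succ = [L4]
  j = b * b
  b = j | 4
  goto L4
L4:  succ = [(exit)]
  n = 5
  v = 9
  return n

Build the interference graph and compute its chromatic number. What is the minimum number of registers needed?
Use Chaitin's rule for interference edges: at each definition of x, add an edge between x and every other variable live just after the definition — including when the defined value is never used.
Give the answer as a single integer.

Answer: 2

Working:
def/use:
  L0: def={d,v} ue=∅
  L1: def={b,j} ue=∅
  L2: def={j} ue={j}
  L3: def={b,j} ue={b}
  L4: def={n,v} ue=∅

Liveness:
  live L0: ∅→∅
  live L1: ∅→{b,j}
  live L2: {b,j}→{b}
  live L3: {b}→∅
  live L4: ∅→∅

Interfere edges:
  b — {j}
  d — ∅
  j — {b}
  n — {v}
  v — {n}

Chromatic number:
  clique {b,j} ⇒ need ≥ 2
  assign b→R0 d→R0 j→R1 n→R0 v→R1 — no edge inside a register ⇒ χ ≤ 2
  χ = 2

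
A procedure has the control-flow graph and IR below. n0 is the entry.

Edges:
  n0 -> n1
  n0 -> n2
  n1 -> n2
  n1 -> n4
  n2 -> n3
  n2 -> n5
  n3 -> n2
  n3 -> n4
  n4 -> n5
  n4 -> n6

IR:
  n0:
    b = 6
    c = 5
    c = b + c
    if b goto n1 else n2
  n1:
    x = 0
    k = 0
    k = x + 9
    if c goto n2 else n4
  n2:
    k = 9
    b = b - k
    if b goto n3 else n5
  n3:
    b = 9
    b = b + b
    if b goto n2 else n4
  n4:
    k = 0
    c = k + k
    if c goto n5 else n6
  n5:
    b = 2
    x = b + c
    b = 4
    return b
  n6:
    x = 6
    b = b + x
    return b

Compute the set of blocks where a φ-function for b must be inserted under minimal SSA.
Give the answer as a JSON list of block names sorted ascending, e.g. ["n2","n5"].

idom tree: n1←n0 n2←n0 n3←n2 n4←n0 n5←n0 n6←n4
Join-block Dom:
  n2: preds {n0,n1,n3}: {n0} ∩ {n0,n1} ∩ {n0,n2,n3} = {n0}; idom=n0
  n4: preds {n1,n3}: {n0,n1} ∩ {n0,n2,n3} = {n0}; idom=n0
  n5: preds {n2,n4}: {n0,n2} ∩ {n0,n4} = {n0}; idom=n0

Frontier:
  n2←n0: walk · to n0
  n2←n1: walk n1 to n0
  n2←n3: walk n3→n2 to n0
  n4←n1: walk n1 to n0
  n4←n3: walk n3→n2 to n0
  n5←n2: walk n2 to n0
  n5←n4: walk n4 to n0
  DF(n0)=∅
  DF(n1)={n2,n4}
  DF(n2)={n2,n4,n5}
  DF(n3)={n2,n4}
  DF(n4)={n5}
  DF(n5)=∅
  DF(n6)=∅

φ for b: defs {n0,n2,n3,n5,n6}
  DF⁺ = {n2,n4,n5}

Answer: ["n2", "n4", "n5"]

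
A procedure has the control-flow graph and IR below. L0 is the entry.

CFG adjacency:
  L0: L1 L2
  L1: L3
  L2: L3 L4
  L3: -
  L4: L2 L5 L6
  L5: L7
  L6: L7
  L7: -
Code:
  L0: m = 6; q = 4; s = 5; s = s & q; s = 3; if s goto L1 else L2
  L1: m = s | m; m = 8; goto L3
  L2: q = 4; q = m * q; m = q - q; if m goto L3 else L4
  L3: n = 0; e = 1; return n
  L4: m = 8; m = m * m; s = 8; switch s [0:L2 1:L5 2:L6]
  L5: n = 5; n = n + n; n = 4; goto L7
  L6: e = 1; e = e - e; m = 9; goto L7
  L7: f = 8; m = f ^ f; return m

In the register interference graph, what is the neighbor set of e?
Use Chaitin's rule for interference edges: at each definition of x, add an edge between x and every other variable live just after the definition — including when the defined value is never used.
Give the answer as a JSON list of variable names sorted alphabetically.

Answer: ["n"]

Analysis:
Per-block:
  L0: {m,q,s} / ∅
  L1: {m} / {m,s}
  L2: {m,q} / {m}
  L3: {e,n} / ∅
  L4: {m,s} / ∅
  L5: {n} / ∅
  L6: {e,m} / ∅
  L7: {f,m} / ∅

Live sets:
  L0 li=∅ lo={m,s}
  L1 li={m,s} lo=∅
  L2 li={m} lo=∅
  L3 li=∅ lo=∅
  L4 li=∅ lo={m}
  L5 li=∅ lo=∅
  L6 li=∅ lo=∅
  L7 li=∅ lo=∅

Interfere edges:
  e — {n}
  f — ∅
  m — {q,s}
  n — {e}
  q — {m,s}
  s — {m,q}

N(e) = ["n"]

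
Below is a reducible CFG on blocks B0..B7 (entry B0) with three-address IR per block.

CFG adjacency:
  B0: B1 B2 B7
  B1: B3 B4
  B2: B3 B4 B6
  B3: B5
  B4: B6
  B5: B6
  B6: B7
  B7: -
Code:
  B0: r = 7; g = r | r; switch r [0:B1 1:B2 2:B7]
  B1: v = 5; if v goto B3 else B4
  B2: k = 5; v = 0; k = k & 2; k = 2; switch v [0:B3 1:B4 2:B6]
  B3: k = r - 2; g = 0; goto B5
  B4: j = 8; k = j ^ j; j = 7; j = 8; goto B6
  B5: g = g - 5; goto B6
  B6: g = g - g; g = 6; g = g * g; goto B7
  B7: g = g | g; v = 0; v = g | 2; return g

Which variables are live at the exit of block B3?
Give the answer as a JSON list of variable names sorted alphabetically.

Block summaries:
  B0 def {g,r} use ∅
  B1 def {v} use ∅
  B2 def {k,v} use ∅
  B3 def {g,k} use {r}
  B4 def {j,k} use ∅
  B5 def {g} use {g}
  B6 def {g} use {g}
  B7 def {g,v} use {g}

Liveness:
  live B0: ∅→{g,r}
  live B1: {g,r}→{g,r}
  live B2: {g,r}→{g,r}
  live B3: {r}→{g}
  live B4: {g}→{g}
  live B5: {g}→{g}
  live B6: {g}→{g}
  live B7: {g}→∅

live-out(B3) = ["g"]

Answer: ["g"]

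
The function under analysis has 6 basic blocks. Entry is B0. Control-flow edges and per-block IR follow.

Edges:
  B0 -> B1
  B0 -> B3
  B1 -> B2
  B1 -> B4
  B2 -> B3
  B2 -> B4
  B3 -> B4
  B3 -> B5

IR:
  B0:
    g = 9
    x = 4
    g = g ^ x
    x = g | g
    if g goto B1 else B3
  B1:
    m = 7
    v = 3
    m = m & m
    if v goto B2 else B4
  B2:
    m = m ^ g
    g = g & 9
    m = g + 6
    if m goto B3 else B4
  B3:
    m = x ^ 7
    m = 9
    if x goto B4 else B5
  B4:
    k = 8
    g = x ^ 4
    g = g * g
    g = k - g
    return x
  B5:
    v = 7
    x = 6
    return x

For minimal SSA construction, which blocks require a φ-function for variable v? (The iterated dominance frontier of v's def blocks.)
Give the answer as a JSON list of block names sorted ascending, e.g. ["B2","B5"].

idom tree: B1←B0 B2←B1 B3←B0 B4←B0 B5←B3
Dom at joins:
  B3: preds {B0,B2}: {B0} ∩ {B0,B1,B2} = {B0}; idom=B0
  B4: preds {B1,B2,B3}: {B0,B1} ∩ {B0,B1,B2} ∩ {B0,B3} = {B0}; idom=B0

Frontier:
  B3←B0: walk · to B0
  B3←B2: walk B2→B1 to B0
  B4←B1: walk B1 to B0
  B4←B2: walk B2→B1 to B0
  B4←B3: walk B3 to B0
  B0: DF=∅
  B1: DF={B3,B4}
  B2: DF={B3,B4}
  B3: DF={B4}
  B4: DF=∅
  B5: DF=∅

φ for v: defs {B1,B5}
  DF⁺ = {B3,B4}

Answer: ["B3", "B4"]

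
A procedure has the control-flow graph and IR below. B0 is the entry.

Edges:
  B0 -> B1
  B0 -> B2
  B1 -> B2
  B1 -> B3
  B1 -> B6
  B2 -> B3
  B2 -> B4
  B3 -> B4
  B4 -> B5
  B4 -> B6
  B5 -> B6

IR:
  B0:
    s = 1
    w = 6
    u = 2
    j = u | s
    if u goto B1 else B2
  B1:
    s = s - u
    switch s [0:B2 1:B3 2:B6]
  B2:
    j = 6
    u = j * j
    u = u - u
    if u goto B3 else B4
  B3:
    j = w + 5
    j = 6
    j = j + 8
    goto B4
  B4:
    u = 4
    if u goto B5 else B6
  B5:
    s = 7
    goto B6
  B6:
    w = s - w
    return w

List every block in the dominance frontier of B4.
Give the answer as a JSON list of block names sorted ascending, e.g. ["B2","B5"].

idom tree: B1←B0 B2←B0 B3←B0 B4←B0 B5←B4 B6←B0
Dom∩ at merges:
  B2: preds {B0,B1}: {B0} ∩ {B0,B1} = {B0}; idom=B0
  B3: preds {B1,B2}: {B0,B1} ∩ {B0,B2} = {B0}; idom=B0
  B4: preds {B2,B3}: {B0,B2} ∩ {B0,B3} = {B0}; idom=B0
  B6: preds {B1,B4,B5}: {B0,B1} ∩ {B0,B4} ∩ {B0,B4,B5} = {B0}; idom=B0

DF derivation:
  B2←B0: walk · to B0
  B2←B1: walk B1 to B0
  B3←B1: walk B1 to B0
  B3←B2: walk B2 to B0
  B4←B2: walk B2 to B0
  B4←B3: walk B3 to B0
  B6←B1: walk B1 to B0
  B6←B4: walk B4 to B0
  B6←B5: walk B5→B4 to B0
  DF(B0)=∅
  DF(B1)={B2,B3,B6}
  DF(B2)={B3,B4}
  DF(B3)={B4}
  DF(B4)={B6}
  DF(B5)={B6}
  DF(B6)=∅

DF(B4) = ["B6"]

Answer: ["B6"]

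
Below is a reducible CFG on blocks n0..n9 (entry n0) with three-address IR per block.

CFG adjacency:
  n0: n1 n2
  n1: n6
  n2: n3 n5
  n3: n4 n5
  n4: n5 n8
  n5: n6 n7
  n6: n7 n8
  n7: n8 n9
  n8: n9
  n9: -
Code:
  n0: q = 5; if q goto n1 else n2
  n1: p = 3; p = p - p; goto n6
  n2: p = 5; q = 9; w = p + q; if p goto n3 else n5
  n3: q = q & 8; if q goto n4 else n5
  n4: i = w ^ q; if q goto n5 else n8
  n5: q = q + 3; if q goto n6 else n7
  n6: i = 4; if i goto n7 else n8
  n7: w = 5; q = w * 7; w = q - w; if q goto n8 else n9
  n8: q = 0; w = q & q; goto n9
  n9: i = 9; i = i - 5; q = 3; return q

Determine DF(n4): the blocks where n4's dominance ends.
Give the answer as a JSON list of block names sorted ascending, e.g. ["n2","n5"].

Answer: ["n5", "n8"]

Working:
idom tree: n1←n0 n2←n0 n3←n2 n4←n3 n5←n2 n6←n0 n7←n0 n8←n0 n9←n0
Join-block Dom:
  n5: preds {n2,n3,n4}: {n0,n2} ∩ {n0,n2,n3} ∩ {n0,n2,n3,n4} = {n0,n2}; idom=n2
  n6: preds {n1,n5}: {n0,n1} ∩ {n0,n2,n5} = {n0}; idom=n0
  n7: preds {n5,n6}: {n0,n2,n5} ∩ {n0,n6} = {n0}; idom=n0
  n8: preds {n4,n6,n7}: {n0,n2,n3,n4} ∩ {n0,n6} ∩ {n0,n7} = {n0}; idom=n0
  n9: preds {n7,n8}: {n0,n7} ∩ {n0,n8} = {n0}; idom=n0

Frontier:
  n5←n2: walk · to n2
  n5←n3: walk n3 to n2
  n5←n4: walk n4→n3 to n2
  n6←n1: walk n1 to n0
  n6←n5: walk n5→n2 to n0
  n7←n5: walk n5→n2 to n0
  n7←n6: walk n6 to n0
  n8←n4: walk n4→n3→n2 to n0
  n8←n6: walk n6 to n0
  n8←n7: walk n7 to n0
  n9←n7: walk n7 to n0
  n9←n8: walk n8 to n0
  DF(n0)=∅
  DF(n1)={n6}
  DF(n2)={n6,n7,n8}
  DF(n3)={n5,n8}
  DF(n4)={n5,n8}
  DF(n5)={n6,n7}
  DF(n6)={n7,n8}
  DF(n7)={n8,n9}
  DF(n8)={n9}
  DF(n9)=∅

DF(n4) = ["n5", "n8"]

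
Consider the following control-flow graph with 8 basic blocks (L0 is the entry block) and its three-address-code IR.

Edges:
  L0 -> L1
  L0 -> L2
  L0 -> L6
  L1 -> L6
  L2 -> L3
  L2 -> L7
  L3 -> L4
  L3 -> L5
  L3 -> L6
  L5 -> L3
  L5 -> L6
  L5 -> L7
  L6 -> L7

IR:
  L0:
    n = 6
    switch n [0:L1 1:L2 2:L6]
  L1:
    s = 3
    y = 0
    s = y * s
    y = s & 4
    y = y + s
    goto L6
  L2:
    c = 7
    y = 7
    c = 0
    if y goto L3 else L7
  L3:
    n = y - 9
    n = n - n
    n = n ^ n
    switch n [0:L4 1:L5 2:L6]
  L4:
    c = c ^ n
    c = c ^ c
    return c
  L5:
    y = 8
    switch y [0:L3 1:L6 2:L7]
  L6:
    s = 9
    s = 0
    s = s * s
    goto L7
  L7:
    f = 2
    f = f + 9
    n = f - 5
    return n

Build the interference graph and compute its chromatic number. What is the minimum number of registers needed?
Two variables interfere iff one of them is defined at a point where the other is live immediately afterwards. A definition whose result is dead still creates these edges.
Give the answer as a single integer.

Answer: 2

Working:
Per-block:
  L0 def {n} use ∅
  L1 def {s,y} use ∅
  L2 def {c,y} use ∅
  L3 def {n} use {y}
  L4 def {c} use {c,n}
  L5 def {y} use ∅
  L6 def {s} use ∅
  L7 def {f,n} use ∅

Backward fixpoint:
  live L0: ∅→∅
  live L1: ∅→∅
  live L2: ∅→{c,y}
  live L3: {c,y}→{c,n}
  live L4: {c,n}→∅
  live L5: {c}→{c,y}
  live L6: ∅→∅
  live L7: ∅→∅

Interfere edges:
  c↔{n,y}
  f↔∅
  n↔{c}
  s↔{y}
  y↔{c,s}

Chromatic number:
  {c,n} pairwise interfere (2-clique) ⇒ χ ≥ 2
  assign c→c0 f→c0 n→c1 s→c0 y→c1 — no edge inside a register ⇒ χ ≤ 2
  χ = 2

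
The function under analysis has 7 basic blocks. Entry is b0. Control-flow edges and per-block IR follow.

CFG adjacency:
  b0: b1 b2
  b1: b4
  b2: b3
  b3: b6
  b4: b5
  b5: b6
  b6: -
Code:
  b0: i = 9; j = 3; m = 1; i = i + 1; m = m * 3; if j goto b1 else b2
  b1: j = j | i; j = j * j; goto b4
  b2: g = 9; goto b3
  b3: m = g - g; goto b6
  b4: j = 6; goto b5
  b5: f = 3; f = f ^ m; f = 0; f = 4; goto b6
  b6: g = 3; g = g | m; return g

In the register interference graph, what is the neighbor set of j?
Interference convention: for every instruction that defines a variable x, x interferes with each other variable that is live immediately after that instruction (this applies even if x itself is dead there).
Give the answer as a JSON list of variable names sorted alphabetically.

Per-block:
  b0: {i,j,m} / ∅
  b1: {j} / {i,j}
  b2: {g} / ∅
  b3: {m} / {g}
  b4: {j} / ∅
  b5: {f} / {m}
  b6: {g} / {m}

Liveness:
  b0 li=∅ lo={i,j,m}
  b1 li={i,j,m} lo={m}
  b2 li=∅ lo={g}
  b3 li={g} lo={m}
  b4 li={m} lo={m}
  b5 li={m} lo={m}
  b6 li={m} lo=∅

Interfere edges:
  f↔{m}
  g↔{m}
  i↔{j,m}
  j↔{i,m}
  m↔{f,g,i,j}

N(j) = ["i", "m"]

Answer: ["i", "m"]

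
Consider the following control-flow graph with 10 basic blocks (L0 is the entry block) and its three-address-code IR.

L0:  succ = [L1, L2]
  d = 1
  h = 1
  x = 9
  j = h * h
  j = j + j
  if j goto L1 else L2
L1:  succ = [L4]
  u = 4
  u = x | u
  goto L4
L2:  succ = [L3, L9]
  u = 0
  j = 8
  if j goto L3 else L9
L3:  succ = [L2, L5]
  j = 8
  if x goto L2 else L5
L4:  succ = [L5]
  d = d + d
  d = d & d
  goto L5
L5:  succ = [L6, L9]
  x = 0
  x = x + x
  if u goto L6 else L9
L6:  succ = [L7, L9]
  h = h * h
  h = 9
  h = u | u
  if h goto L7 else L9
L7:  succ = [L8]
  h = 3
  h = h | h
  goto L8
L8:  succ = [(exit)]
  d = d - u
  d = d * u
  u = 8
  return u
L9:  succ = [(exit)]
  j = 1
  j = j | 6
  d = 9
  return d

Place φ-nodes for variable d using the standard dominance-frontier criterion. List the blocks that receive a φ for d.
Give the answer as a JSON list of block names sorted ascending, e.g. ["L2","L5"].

idom tree: L1←L0 L2←L0 L3←L2 L4←L1 L5←L0 L6←L5 L7←L6 L8←L7 L9←L0
Dom∩ at merges:
  L2: preds {L0,L3}: {L0} ∩ {L0,L2,L3} = {L0}; idom=L0
  L5: preds {L3,L4}: {L0,L2,L3} ∩ {L0,L1,L4} = {L0}; idom=L0
  L9: preds {L2,L5,L6}: {L0,L2} ∩ {L0,L5} ∩ {L0,L5,L6} = {L0}; idom=L0

DF derivation:
  L2←L0: walk · to L0
  L2←L3: walk L3→L2 to L0
  L5←L3: walk L3→L2 to L0
  L5←L4: walk L4→L1 to L0
  L9←L2: walk L2 to L0
  L9←L5: walk L5 to L0
  L9←L6: walk L6→L5 to L0
  L0 → ∅
  L1 → {L5}
  L2 → {L2,L5,L9}
  L3 → {L2,L5}
  L4 → {L5}
  L5 → {L9}
  L6 → {L9}
  L7 → ∅
  L8 → ∅
  L9 → ∅

φ for d: defs {L0,L4,L8,L9}
  DF⁺ = {L5,L9}

Answer: ["L5", "L9"]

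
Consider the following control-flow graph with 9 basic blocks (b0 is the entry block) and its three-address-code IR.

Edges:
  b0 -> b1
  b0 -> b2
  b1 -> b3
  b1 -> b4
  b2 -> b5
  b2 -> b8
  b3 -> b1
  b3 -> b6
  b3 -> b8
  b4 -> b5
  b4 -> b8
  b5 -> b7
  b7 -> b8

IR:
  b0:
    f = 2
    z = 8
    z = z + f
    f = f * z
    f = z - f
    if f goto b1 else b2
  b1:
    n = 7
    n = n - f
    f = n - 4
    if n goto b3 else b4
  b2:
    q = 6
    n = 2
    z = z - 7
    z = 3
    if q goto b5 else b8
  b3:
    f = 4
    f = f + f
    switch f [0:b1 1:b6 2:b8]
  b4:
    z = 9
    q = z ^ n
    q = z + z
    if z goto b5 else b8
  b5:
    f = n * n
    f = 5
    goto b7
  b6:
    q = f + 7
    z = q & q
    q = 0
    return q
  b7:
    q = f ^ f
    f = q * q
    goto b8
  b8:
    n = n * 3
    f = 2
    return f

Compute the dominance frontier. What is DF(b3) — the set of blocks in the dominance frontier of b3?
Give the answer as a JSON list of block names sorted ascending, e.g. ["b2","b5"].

idom tree: b1←b0 b2←b0 b3←b1 b4←b1 b5←b0 b6←b3 b7←b5 b8←b0
Dom∩ at merges:
  b1: preds {b0,b3}: {b0} ∩ {b0,b1,b3} = {b0}; idom=b0
  b5: preds {b2,b4}: {b0,b2} ∩ {b0,b1,b4} = {b0}; idom=b0
  b8: preds {b2,b3,b4,b7}: {b0,b2} ∩ {b0,b1,b3} ∩ {b0,b1,b4} ∩ {b0,b5,b7} = {b0}; idom=b0

DF derivation:
  b1←b0: walk · to b0
  b1←b3: walk b3→b1 to b0
  b5←b2: walk b2 to b0
  b5←b4: walk b4→b1 to b0
  b8←b2: walk b2 to b0
  b8←b3: walk b3→b1 to b0
  b8←b4: walk b4→b1 to b0
  b8←b7: walk b7→b5 to b0
  b0 → ∅
  b1 → {b1,b5,b8}
  b2 → {b5,b8}
  b3 → {b1,b8}
  b4 → {b5,b8}
  b5 → {b8}
  b6 → ∅
  b7 → {b8}
  b8 → ∅

DF(b3) = ["b1", "b8"]

Answer: ["b1", "b8"]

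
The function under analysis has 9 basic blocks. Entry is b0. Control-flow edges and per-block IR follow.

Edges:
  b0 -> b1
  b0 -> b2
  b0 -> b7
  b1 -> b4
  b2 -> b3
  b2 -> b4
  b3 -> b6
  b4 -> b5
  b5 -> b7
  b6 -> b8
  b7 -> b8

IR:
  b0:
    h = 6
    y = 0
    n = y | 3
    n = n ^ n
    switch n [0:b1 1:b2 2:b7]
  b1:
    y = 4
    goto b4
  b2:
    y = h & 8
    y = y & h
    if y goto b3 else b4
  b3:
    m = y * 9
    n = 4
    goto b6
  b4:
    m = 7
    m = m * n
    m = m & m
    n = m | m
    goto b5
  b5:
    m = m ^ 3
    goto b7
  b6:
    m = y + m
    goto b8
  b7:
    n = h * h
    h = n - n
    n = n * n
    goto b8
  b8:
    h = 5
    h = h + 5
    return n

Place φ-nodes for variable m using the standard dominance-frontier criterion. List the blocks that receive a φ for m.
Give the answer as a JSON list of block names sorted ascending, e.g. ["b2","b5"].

Answer: ["b7", "b8"]

Analysis:
idom tree: b1←b0 b2←b0 b3←b2 b4←b0 b5←b4 b6←b3 b7←b0 b8←b0
Dom∩ at merges:
  b4: preds {b1,b2}: {b0,b1} ∩ {b0,b2} = {b0}; idom=b0
  b7: preds {b0,b5}: {b0} ∩ {b0,b4,b5} = {b0}; idom=b0
  b8: preds {b6,b7}: {b0,b2,b3,b6} ∩ {b0,b7} = {b0}; idom=b0

DF walk-up:
  join b4 pred b1: b1 stop@b0
  join b4 pred b2: b2 stop@b0
  join b7 pred b0: · stop@b0
  join b7 pred b5: b5→b4 stop@b0
  join b8 pred b6: b6→b3→b2 stop@b0
  join b8 pred b7: b7 stop@b0
  DF(b0)=∅
  DF(b1)={b4}
  DF(b2)={b4,b8}
  DF(b3)={b8}
  DF(b4)={b7}
  DF(b5)={b7}
  DF(b6)={b8}
  DF(b7)={b8}
  DF(b8)=∅

φ for m: defs {b3,b4,b5,b6}
  DF⁺ = {b7,b8}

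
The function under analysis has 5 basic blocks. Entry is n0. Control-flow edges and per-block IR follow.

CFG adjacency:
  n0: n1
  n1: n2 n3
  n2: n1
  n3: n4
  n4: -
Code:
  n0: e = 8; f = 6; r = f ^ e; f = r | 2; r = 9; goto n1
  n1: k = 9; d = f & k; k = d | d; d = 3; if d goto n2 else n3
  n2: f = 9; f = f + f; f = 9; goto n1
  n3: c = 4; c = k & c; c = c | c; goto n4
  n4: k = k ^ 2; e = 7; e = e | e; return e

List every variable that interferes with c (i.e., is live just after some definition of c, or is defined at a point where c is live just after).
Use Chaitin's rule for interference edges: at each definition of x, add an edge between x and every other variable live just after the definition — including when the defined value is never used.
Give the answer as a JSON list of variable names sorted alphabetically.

Answer: ["k"]

Derivation:
Block summaries:
  n0: def={e,f,r} ue=∅
  n1: def={d,k} ue={f}
  n2: def={f} ue=∅
  n3: def={c} ue={k}
  n4: def={e,k} ue={k}

Live sets:
  live n0: ∅→{f}
  live n1: {f}→{k}
  live n2: ∅→{f}
  live n3: {k}→{k}
  live n4: {k}→∅

Conflict graph:
  c: {k}
  d: {k}
  e: {f}
  f: {e,k,r}
  k: {c,d,f}
  r: {f}

N(c) = ["k"]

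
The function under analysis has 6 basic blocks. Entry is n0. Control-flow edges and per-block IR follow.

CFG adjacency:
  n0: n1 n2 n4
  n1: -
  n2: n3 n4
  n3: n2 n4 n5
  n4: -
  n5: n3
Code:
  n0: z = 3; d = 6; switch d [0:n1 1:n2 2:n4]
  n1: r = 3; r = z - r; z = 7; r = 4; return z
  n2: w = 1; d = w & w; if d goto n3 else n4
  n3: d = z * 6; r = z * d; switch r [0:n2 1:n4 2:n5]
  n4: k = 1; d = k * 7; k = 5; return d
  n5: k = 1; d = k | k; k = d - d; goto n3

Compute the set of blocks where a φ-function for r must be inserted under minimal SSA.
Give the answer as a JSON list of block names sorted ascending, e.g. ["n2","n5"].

idom tree: n1←n0 n2←n0 n3←n2 n4←n0 n5←n3
Dom∩ at merges:
  n2: preds {n0,n3}: {n0} ∩ {n0,n2,n3} = {n0}; idom=n0
  n3: preds {n2,n5}: {n0,n2} ∩ {n0,n2,n3,n5} = {n0,n2}; idom=n2
  n4: preds {n0,n2,n3}: {n0} ∩ {n0,n2} ∩ {n0,n2,n3} = {n0}; idom=n0

DF walk-up:
  n2←n0: walk · to n0
  n2←n3: walk n3→n2 to n0
  n3←n2: walk · to n2
  n3←n5: walk n5→n3 to n2
  n4←n0: walk · to n0
  n4←n2: walk n2 to n0
  n4←n3: walk n3→n2 to n0
  DF(n0)=∅
  DF(n1)=∅
  DF(n2)={n2,n4}
  DF(n3)={n2,n3,n4}
  DF(n4)=∅
  DF(n5)={n3}

φ for r: defs {n1,n3}
  DF⁺ = {n2,n3,n4}

Answer: ["n2", "n3", "n4"]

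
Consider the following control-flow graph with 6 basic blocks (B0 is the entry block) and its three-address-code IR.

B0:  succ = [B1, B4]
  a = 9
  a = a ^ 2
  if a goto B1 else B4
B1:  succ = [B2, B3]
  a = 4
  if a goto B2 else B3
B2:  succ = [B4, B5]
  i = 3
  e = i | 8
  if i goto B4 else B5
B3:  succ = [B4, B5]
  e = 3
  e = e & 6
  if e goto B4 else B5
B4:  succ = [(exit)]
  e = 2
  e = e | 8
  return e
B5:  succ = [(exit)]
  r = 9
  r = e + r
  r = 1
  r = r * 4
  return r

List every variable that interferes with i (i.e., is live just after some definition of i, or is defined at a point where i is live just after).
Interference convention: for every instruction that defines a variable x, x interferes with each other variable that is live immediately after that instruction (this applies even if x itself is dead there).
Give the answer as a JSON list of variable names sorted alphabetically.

Per-block:
  B0 def {a} use ∅
  B1 def {a} use ∅
  B2 def {e,i} use ∅
  B3 def {e} use ∅
  B4 def {e} use ∅
  B5 def {r} use {e}

Liveness:
  B0 li=∅ lo=∅
  B1 li=∅ lo=∅
  B2 li=∅ lo={e}
  B3 li=∅ lo={e}
  B4 li=∅ lo=∅
  B5 li={e} lo=∅

Interference:
  a — ∅
  e — {i,r}
  i — {e}
  r — {e}

N(i) = ["e"]

Answer: ["e"]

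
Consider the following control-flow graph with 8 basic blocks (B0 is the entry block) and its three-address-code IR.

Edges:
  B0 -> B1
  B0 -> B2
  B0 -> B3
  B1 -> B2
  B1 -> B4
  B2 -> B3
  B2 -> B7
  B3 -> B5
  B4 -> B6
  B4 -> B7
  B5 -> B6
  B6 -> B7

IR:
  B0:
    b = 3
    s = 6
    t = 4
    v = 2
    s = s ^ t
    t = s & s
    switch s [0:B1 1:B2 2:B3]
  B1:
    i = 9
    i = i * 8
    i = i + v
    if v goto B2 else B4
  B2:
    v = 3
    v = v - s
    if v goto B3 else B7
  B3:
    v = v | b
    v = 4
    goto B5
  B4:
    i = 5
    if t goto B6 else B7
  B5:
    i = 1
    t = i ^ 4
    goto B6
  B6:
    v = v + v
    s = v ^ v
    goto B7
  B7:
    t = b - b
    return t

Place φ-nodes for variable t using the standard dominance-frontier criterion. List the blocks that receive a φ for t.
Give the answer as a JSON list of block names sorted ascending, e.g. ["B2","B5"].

Answer: ["B6", "B7"]

Working:
idom tree: B1←B0 B2←B0 B3←B0 B4←B1 B5←B3 B6←B0 B7←B0
Dom∩ at merges:
  B2: preds {B0,B1}: {B0} ∩ {B0,B1} = {B0}; idom=B0
  B3: preds {B0,B2}: {B0} ∩ {B0,B2} = {B0}; idom=B0
  B6: preds {B4,B5}: {B0,B1,B4} ∩ {B0,B3,B5} = {B0}; idom=B0
  B7: preds {B2,B4,B6}: {B0,B2} ∩ {B0,B1,B4} ∩ {B0,B6} = {B0}; idom=B0

DF derivation:
  join B2 pred B0: · stop@B0
  join B2 pred B1: B1 stop@B0
  join B3 pred B0: · stop@B0
  join B3 pred B2: B2 stop@B0
  join B6 pred B4: B4→B1 stop@B0
  join B6 pred B5: B5→B3 stop@B0
  join B7 pred B2: B2 stop@B0
  join B7 pred B4: B4→B1 stop@B0
  join B7 pred B6: B6 stop@B0
  B0: DF=∅
  B1: DF={B2,B6,B7}
  B2: DF={B3,B7}
  B3: DF={B6}
  B4: DF={B6,B7}
  B5: DF={B6}
  B6: DF={B7}
  B7: DF=∅

φ for t: defs {B0,B5,B7}
  DF⁺ = {B6,B7}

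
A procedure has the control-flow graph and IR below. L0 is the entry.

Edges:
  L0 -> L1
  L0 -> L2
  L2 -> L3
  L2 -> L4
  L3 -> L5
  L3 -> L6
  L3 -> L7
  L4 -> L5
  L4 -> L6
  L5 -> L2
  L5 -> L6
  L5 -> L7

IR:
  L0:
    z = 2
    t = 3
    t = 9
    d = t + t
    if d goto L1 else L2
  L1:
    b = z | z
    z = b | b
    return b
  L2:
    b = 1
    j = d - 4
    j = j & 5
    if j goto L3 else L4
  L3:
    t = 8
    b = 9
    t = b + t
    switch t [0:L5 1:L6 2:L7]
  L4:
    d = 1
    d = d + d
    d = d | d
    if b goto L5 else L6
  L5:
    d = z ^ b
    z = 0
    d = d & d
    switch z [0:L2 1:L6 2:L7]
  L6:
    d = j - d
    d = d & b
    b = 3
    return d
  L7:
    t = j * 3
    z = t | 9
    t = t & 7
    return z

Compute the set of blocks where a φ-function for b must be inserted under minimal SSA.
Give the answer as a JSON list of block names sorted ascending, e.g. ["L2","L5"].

idom tree: L1←L0 L2←L0 L3←L2 L4←L2 L5←L2 L6←L2 L7←L2
Join-block Dom:
  L2: preds {L0,L5}: {L0} ∩ {L0,L2,L5} = {L0}; idom=L0
  L5: preds {L3,L4}: {L0,L2,L3} ∩ {L0,L2,L4} = {L0,L2}; idom=L2
  L6: preds {L3,L4,L5}: {L0,L2,L3} ∩ {L0,L2,L4} ∩ {L0,L2,L5} = {L0,L2}; idom=L2
  L7: preds {L3,L5}: {L0,L2,L3} ∩ {L0,L2,L5} = {L0,L2}; idom=L2

DF walk-up:
  join L2 pred L0: · stop@L0
  join L2 pred L5: L5→L2 stop@L0
  join L5 pred L3: L3 stop@L2
  join L5 pred L4: L4 stop@L2
  join L6 pred L3: L3 stop@L2
  join L6 pred L4: L4 stop@L2
  join L6 pred L5: L5 stop@L2
  join L7 pred L3: L3 stop@L2
  join L7 pred L5: L5 stop@L2
  L0: DF=∅
  L1: DF=∅
  L2: DF={L2}
  L3: DF={L5,L6,L7}
  L4: DF={L5,L6}
  L5: DF={L2,L6,L7}
  L6: DF=∅
  L7: DF=∅

φ for b: defs {L1,L2,L3,L6}
  DF⁺ = {L2,L5,L6,L7}

Answer: ["L2", "L5", "L6", "L7"]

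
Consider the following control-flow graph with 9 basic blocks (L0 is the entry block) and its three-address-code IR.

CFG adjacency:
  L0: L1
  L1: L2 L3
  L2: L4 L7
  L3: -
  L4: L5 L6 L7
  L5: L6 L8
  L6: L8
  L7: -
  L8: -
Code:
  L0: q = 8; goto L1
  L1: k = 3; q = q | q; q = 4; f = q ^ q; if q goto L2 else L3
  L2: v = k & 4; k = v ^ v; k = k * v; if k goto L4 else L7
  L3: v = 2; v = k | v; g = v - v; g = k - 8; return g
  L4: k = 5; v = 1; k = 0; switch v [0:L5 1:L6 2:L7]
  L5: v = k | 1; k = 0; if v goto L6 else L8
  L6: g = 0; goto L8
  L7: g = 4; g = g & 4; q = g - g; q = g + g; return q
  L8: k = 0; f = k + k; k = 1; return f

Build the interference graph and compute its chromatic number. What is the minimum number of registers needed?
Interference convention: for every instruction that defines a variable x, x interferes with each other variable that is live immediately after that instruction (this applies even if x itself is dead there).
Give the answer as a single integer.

Answer: 3

Analysis:
Per-block:
  L0: {q} / ∅
  L1: {f,k,q} / {q}
  L2: {k,v} / {k}
  L3: {g,v} / {k}
  L4: {k,v} / ∅
  L5: {k,v} / {k}
  L6: {g} / ∅
  L7: {g,q} / ∅
  L8: {f,k} / ∅

Live sets:
  L0: in=∅ out={q}
  L1: in={q} out={k}
  L2: in={k} out=∅
  L3: in={k} out=∅
  L4: in=∅ out={k}
  L5: in={k} out=∅
  L6: in=∅ out=∅
  L7: in=∅ out=∅
  L8: in=∅ out=∅

Conflict graph:
  f — {k,q}
  g — {k,q}
  k — {f,g,q,v}
  q — {f,g,k}
  v — {k}

Registers:
  lower bound: {f,k,q} mutually conflict ⇒ χ ≥ 3
  3-colouring: c0={k}  c1={q,v}  c2={f,g}
  χ = 3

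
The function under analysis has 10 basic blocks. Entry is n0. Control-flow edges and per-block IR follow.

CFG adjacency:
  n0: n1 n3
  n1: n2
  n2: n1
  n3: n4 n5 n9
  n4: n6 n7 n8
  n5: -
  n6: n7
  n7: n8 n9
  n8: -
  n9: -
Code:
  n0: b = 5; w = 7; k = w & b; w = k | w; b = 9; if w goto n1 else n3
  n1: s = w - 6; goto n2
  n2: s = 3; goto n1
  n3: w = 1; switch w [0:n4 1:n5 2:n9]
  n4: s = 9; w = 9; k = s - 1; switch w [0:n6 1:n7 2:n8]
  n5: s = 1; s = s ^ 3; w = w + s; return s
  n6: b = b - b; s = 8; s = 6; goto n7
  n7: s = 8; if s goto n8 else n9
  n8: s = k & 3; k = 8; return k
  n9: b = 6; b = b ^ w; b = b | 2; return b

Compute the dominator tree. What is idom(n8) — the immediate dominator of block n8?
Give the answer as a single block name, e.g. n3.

Answer: n4

Analysis:
idom tree: n1←n0 n2←n1 n3←n0 n4←n3 n5←n3 n6←n4 n7←n4 n8←n4 n9←n3
Dom∩ at merges:
  n1: preds {n0,n2}: {n0} ∩ {n0,n1,n2} = {n0}; idom=n0
  n7: preds {n4,n6}: {n0,n3,n4} ∩ {n0,n3,n4,n6} = {n0,n3,n4}; idom=n4
  n8: preds {n4,n7}: {n0,n3,n4} ∩ {n0,n3,n4,n7} = {n0,n3,n4}; idom=n4
  n9: preds {n3,n7}: {n0,n3} ∩ {n0,n3,n4,n7} = {n0,n3}; idom=n3

idom(n8) = n4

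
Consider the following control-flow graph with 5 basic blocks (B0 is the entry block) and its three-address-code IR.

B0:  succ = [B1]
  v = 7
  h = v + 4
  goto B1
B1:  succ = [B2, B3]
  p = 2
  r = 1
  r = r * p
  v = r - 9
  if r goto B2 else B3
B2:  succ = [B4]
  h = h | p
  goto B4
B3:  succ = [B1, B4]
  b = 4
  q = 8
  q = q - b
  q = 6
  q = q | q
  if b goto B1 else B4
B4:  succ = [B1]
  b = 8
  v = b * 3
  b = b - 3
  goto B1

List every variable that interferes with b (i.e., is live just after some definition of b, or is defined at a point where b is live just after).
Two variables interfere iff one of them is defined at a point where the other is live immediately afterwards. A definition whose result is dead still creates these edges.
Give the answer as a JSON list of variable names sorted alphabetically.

def/use:
  B0: {h,v} / ∅
  B1: {p,r,v} / ∅
  B2: {h} / {h,p}
  B3: {b,q} / ∅
  B4: {b,v} / ∅

Backward fixpoint:
  B0 li=∅ lo={h}
  B1 li={h} lo={h,p}
  B2 li={h,p} lo={h}
  B3 li={h} lo={h}
  B4 li={h} lo={h}

Interfere edges:
  b — {h,q,v}
  h — {b,p,q,r,v}
  p — {h,r,v}
  q — {b,h}
  r — {h,p,v}
  v — {b,h,p,r}

N(b) = ["h", "q", "v"]

Answer: ["h", "q", "v"]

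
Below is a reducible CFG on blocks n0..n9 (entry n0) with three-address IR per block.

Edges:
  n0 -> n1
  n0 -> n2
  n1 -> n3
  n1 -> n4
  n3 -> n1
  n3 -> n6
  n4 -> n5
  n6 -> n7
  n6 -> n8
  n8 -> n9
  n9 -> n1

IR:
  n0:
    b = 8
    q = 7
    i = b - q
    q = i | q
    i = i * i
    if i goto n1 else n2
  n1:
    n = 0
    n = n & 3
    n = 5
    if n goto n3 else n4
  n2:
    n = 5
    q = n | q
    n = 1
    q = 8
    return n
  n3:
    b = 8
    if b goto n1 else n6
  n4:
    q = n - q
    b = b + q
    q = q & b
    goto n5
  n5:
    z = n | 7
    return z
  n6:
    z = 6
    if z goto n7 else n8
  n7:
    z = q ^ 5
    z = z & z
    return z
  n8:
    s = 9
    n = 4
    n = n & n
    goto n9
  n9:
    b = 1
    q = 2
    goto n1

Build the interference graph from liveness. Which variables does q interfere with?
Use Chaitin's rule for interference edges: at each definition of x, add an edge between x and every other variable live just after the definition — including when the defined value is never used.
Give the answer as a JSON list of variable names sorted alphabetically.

Per-block:
  n0: def={b,i,q} ue=∅
  n1: def={n} ue=∅
  n2: def={n,q} ue={q}
  n3: def={b} ue=∅
  n4: def={b,q} ue={b,n,q}
  n5: def={z} ue={n}
  n6: def={z} ue=∅
  n7: def={z} ue={q}
  n8: def={n,s} ue=∅
  n9: def={b,q} ue=∅

Liveness:
  live n0: ∅→{b,q}
  live n1: {b,q}→{b,n,q}
  live n2: {q}→∅
  live n3: {q}→{b,q}
  live n4: {b,n,q}→{n}
  live n5: {n}→∅
  live n6: {q}→{q}
  live n7: {q}→∅
  live n8: ∅→∅
  live n9: ∅→{b,q}

Conflict graph:
  b: {i,n,q}
  i: {b,q}
  n: {b,q}
  q: {b,i,n,z}
  s: ∅
  z: {q}

N(q) = ["b", "i", "n", "z"]

Answer: ["b", "i", "n", "z"]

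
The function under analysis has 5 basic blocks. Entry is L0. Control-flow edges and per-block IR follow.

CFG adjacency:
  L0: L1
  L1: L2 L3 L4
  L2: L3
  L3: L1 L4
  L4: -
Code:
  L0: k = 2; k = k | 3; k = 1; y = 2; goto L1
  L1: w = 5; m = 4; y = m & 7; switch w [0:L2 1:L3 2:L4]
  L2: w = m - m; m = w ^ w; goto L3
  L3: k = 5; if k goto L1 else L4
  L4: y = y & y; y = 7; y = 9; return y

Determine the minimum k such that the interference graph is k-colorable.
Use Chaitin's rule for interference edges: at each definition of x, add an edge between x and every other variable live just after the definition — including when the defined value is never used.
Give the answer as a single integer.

Block summaries:
  L0 def {k,y} use ∅
  L1 def {m,w,y} use ∅
  L2 def {m,w} use {m}
  L3 def {k} use ∅
  L4 def {y} use {y}

Liveness:
  L0 li=∅ lo=∅
  L1 li=∅ lo={m,y}
  L2 li={m,y} lo={y}
  L3 li={y} lo={y}
  L4 li={y} lo=∅

Conflict graph:
  k — {y}
  m — {w,y}
  w — {m,y}
  y — {k,m,w}

Chromatic number:
  lower bound: {m,w,y} mutually conflict ⇒ χ ≥ 3
  assign k→r1 m→r1 w→r2 y→r0 — no edge inside a register ⇒ χ ≤ 3
  χ = 3

Answer: 3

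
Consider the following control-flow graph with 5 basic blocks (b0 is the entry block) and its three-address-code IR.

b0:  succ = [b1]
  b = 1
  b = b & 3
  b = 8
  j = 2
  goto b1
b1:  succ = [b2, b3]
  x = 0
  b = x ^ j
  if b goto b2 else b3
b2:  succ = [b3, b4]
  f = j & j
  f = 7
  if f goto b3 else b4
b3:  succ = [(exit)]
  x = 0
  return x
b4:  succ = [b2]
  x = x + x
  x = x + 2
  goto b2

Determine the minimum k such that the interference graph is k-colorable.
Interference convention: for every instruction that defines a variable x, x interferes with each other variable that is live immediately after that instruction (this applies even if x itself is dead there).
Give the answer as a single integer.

Answer: 3

Working:
Block summaries:
  b0: {b,j} / ∅
  b1: {b,x} / {j}
  b2: {f} / {j}
  b3: {x} / ∅
  b4: {x} / {x}

Backward fixpoint:
  b0: in=∅ out={j}
  b1: in={j} out={j,x}
  b2: in={j,x} out={j,x}
  b3: in=∅ out=∅
  b4: in={j,x} out={j,x}

Interference:
  b: {j,x}
  f: {j,x}
  j: {b,f,x}
  x: {b,f,j}

Registers:
  clique {b,j,x} ⇒ need ≥ 3
  assign b→c2 f→c2 j→c0 x→c1 — no edge inside a register ⇒ χ ≤ 3
  χ = 3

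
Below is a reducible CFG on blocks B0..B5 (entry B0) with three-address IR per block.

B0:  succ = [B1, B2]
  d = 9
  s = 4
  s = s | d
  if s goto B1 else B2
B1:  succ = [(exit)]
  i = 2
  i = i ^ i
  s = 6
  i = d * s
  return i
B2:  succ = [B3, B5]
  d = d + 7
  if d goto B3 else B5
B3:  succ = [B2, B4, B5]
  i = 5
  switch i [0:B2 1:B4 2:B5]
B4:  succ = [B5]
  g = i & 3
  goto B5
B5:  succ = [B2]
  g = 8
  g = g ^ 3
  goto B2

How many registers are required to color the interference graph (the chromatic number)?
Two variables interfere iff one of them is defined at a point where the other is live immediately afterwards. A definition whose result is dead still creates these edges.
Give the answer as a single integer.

def/use:
  B0: {d,s} / ∅
  B1: {i,s} / {d}
  B2: {d} / {d}
  B3: {i} / ∅
  B4: {g} / {i}
  B5: {g} / ∅

Backward fixpoint:
  live B0: ∅→{d}
  live B1: {d}→∅
  live B2: {d}→{d}
  live B3: {d}→{d,i}
  live B4: {d,i}→{d}
  live B5: {d}→{d}

Interference:
  d↔{g,i,s}
  g↔{d}
  i↔{d}
  s↔{d}

Chromatic number:
  {d,g} pairwise interfere (2-clique) ⇒ χ ≥ 2
  assign d→R0 g→R1 i→R1 s→R1 — no edge inside a register ⇒ χ ≤ 2
  χ = 2

Answer: 2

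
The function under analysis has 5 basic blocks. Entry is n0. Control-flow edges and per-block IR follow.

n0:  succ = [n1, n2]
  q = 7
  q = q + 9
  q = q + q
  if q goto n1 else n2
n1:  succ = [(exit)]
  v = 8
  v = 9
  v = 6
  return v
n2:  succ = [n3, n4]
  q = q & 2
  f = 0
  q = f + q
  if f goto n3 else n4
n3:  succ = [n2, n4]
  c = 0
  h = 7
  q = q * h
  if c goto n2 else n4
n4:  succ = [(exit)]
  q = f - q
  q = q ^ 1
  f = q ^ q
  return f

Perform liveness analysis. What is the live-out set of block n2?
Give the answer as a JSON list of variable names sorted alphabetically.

Block summaries:
  n0 def {q} use ∅
  n1 def {v} use ∅
  n2 def {f,q} use {q}
  n3 def {c,h,q} use {q}
  n4 def {f,q} use {f,q}

Backward fixpoint:
  live n0: ∅→{q}
  live n1: ∅→∅
  live n2: {q}→{f,q}
  live n3: {f,q}→{f,q}
  live n4: {f,q}→∅

live-out(n2) = ["f", "q"]

Answer: ["f", "q"]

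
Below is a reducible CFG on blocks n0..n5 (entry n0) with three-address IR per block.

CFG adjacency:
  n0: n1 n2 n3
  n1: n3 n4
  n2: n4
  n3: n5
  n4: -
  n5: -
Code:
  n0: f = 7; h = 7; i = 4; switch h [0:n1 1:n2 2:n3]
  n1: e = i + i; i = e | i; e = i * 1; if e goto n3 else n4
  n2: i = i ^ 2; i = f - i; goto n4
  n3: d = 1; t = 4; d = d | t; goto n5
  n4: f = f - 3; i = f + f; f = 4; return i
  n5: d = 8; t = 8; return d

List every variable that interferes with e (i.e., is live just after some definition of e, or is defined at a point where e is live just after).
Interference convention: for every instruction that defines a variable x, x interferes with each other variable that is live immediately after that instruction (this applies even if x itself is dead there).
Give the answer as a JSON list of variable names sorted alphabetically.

Answer: ["f", "i"]

Working:
def/use:
  n0: {f,h,i} / ∅
  n1: {e,i} / {i}
  n2: {i} / {f,i}
  n3: {d,t} / ∅
  n4: {f,i} / {f}
  n5: {d,t} / ∅

Liveness:
  n0 li=∅ lo={f,i}
  n1 li={f,i} lo={f}
  n2 li={f,i} lo={f}
  n3 li=∅ lo=∅
  n4 li={f} lo=∅
  n5 li=∅ lo=∅

Interfere edges:
  d — {t}
  e — {f,i}
  f — {e,h,i}
  h — {f,i}
  i — {e,f,h}
  t — {d}

N(e) = ["f", "i"]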